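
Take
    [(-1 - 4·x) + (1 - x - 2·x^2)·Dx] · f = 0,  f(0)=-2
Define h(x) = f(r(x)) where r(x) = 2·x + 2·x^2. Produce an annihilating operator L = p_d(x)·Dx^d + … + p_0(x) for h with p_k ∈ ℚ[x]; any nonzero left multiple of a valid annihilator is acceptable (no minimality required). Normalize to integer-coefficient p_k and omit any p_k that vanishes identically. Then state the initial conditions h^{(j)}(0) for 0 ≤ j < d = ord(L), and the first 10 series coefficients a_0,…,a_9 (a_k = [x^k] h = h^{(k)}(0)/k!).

f: a_k = -2, -2, -6, -10, -22, -42, -86, -170, -342, -682, …
Change of var in L_f (x↦r) gives L₀.
L = (2 + 20·x + 48·x^2 + 32·x^3) + (-1 + 2·x + 10·x^2 + 16·x^3 + 8·x^4)·Dx  (order 1).
h: a_k = -2, -4, -28, -128, -616, -2992, -14416, -69632, -336224, -1623360, …
ICs: h(0) = -2.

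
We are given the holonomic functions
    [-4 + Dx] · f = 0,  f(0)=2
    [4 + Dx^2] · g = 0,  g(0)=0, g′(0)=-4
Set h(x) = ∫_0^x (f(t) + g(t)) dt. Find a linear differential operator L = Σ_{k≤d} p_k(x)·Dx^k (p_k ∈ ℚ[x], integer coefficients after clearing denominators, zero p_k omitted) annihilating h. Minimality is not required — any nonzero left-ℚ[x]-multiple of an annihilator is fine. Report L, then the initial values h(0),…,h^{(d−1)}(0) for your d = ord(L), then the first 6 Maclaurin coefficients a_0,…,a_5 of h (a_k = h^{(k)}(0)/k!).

L = -16·Dx + 4·Dx^2 - 4·Dx^3 + Dx^4  (order 4).
h: a_k = 0, 2, 2, 16/3, 6, 64/15, …
ICs: h(0) = 0, h′(0) = 2, h′′(0) = 4, h′′′(0) = 32.

f: a_k = 2, 8, 16, 64/3, 64/3, 256/15, …
g: a_k = 0, -4, 0, 8/3, 0, -8/15, …
Weyl lclm of L_f,L_g ⇒ L₀ (ord ≤ 3).
Integrate: L := L₀·Dx.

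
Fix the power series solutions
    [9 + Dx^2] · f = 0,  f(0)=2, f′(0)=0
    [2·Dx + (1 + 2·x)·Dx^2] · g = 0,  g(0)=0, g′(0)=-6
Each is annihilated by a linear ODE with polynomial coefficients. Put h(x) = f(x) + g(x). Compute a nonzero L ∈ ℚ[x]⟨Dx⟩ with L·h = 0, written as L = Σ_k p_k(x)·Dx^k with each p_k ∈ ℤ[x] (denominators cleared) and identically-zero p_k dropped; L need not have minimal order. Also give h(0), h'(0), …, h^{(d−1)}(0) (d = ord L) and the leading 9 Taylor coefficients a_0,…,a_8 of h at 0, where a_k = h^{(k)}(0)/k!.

L = (594 + 648·x + 648·x^2)·Dx + (153 + 630·x + 972·x^2 + 648·x^3)·Dx^2 + (66 + 72·x + 72·x^2)·Dx^3 + (17 + 70·x + 108·x^2 + 72·x^3)·Dx^4  (order 4).
h: a_k = 2, -6, -3, -8, 75/4, -96/5, 1199/40, -384/7, 215769/2240, …
ICs: h(0) = 2, h′(0) = -6, h′′(0) = -6, h′′′(0) = -48.

f: a_k = 2, 0, -9, 0, 27/4, 0, -81/40, 0, 729/2240, …
g: a_k = 0, -6, 6, -8, 12, -96/5, 32, -384/7, 96, …
h₀=f+g: left-lcm gives L₀, ord ≤ 4.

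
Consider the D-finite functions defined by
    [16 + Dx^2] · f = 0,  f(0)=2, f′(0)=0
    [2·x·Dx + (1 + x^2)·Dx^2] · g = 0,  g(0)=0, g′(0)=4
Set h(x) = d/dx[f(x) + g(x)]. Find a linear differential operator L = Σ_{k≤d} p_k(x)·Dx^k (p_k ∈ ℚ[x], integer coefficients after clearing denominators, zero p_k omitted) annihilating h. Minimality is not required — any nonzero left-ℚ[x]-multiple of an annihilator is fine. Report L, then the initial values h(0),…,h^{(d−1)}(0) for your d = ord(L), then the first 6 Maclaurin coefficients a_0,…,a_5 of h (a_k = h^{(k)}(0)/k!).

L = (64·x + 704·x^3 + 256·x^5) + (112 + 416·x^2 + 432·x^4 + 128·x^6)·Dx + (4·x + 44·x^3 + 16·x^5)·Dx^2 + (7 + 26·x^2 + 27·x^4 + 8·x^6)·Dx^3  (order 3).
h: a_k = 4, -32, -4, 256/3, 4, -1024/15, …
ICs: h(0) = 4, h′(0) = -32, h′′(0) = -8.

f: a_k = 2, 0, -16, 0, 64/3, 0, …
g: a_k = 0, 4, 0, -4/3, 0, 4/5, …
f+g: L₀ = lclm(L_f,L_g), ord ≤ 2+2.
Derive L from L₀ (diff closure).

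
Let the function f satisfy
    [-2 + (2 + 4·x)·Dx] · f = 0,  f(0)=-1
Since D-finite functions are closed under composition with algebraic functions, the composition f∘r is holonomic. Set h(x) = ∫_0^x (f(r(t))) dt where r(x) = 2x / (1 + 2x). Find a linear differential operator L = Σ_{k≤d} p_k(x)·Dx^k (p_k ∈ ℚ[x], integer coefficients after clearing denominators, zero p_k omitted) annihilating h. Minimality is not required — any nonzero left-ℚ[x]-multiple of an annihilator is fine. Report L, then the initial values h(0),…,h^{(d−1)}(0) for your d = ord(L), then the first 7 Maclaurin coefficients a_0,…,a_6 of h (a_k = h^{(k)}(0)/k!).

f: a_k = -1, -1, 1/2, -1/2, 5/8, -7/8, 21/16, …
h₀=f(r): pull back L_f along r ⇒ L₀.
h=∫h₀ ⇒ L = L₀·Dx.
L = -2·Dx + (1 + 8·x + 12·x^2)·Dx^2  (order 2).
h: a_k = 0, -1, -1, 2, -5, 74/5, -50, …
ICs: h(0) = 0, h′(0) = -1.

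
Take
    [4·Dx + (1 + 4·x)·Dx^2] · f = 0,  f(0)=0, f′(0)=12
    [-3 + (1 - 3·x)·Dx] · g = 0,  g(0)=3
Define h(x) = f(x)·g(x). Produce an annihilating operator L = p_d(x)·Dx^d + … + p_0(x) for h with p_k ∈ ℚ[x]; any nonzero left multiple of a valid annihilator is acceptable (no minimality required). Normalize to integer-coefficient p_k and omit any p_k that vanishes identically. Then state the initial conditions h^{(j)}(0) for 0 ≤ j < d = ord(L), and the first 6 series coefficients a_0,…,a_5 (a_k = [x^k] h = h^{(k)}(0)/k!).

f: a_k = 0, 12, -24, 64, -192, 3072/5, …
g: a_k = 3, 9, 27, 81, 243, 729, …
f·g: L₀ = L_f ⊗_s L_g, ord ≤ 2·1.
L = 12 + (2 + 36·x)·Dx + (-1 - x + 12·x^2)·Dx^2  (order 2).
h: a_k = 0, 36, 36, 300, 324, 14076/5, …
ICs: h(0) = 0, h′(0) = 36.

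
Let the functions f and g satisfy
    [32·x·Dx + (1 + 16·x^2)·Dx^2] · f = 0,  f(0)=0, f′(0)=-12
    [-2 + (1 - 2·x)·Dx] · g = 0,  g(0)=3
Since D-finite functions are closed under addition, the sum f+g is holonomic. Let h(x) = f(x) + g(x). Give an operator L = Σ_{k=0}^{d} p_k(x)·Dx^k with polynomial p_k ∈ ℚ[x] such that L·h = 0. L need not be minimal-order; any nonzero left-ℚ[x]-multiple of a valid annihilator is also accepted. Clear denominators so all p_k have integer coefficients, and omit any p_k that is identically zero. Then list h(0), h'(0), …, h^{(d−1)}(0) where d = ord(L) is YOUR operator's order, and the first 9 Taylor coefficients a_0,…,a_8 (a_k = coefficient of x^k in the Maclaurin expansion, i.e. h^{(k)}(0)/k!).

L = (32 - 256·x - 1536·x^2)·Dx + (-14 + 32·x + 160·x^2 - 1536·x^3)·Dx^2 + (1 + 6·x + 96·x^3 - 256·x^4)·Dx^3  (order 3).
h: a_k = 3, -6, 12, 88, 48, -2592/5, 192, 51840/7, 768, …
ICs: h(0) = 3, h′(0) = -6, h′′(0) = 24.

f: a_k = 0, -12, 0, 64, 0, -3072/5, 0, 49152/7, 0, …
g: a_k = 3, 6, 12, 24, 48, 96, 192, 384, 768, …
Weyl lclm of L_f,L_g ⇒ L₀ (ord ≤ 3).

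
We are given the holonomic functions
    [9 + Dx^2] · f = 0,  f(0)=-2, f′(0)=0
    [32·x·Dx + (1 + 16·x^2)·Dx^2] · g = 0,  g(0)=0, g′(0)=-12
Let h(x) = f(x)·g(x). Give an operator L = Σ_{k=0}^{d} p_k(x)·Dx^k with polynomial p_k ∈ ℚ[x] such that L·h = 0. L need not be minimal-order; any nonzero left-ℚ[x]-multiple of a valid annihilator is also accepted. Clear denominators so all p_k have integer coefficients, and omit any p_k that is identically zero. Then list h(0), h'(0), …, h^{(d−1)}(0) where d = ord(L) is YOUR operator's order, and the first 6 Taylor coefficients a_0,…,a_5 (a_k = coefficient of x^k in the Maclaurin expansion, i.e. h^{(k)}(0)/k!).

f: a_k = -2, 0, 9, 0, -27/4, 0, …
g: a_k = 0, -12, 0, 64, 0, -3072/5, …
L₀ := L_f ⊗_s L_g (sym. prod.), ord ≤ 4.
L = (16425 + 696384·x^2 + 2778624·x^4 + 11943936·x^6 + 47775744·x^8) + (23616·x + 543744·x^3 + 3981312·x^5 + 21233664·x^7)·Dx + (2050 + 87168·x^2 + 470016·x^4 + 2654208·x^6 + 10616832·x^8)·Dx^2 + (2624·x + 60416·x^3 + 442368·x^5 + 2359296·x^7)·Dx^3 + (25 + 1088·x^2 + 17920·x^4 + 147456·x^6 + 589824·x^8)·Dx^4  (order 4).
h: a_k = 0, 24, 0, -236, 0, 9429/5, …
ICs: h(0) = 0, h′(0) = 24, h′′(0) = 0, h′′′(0) = -1416.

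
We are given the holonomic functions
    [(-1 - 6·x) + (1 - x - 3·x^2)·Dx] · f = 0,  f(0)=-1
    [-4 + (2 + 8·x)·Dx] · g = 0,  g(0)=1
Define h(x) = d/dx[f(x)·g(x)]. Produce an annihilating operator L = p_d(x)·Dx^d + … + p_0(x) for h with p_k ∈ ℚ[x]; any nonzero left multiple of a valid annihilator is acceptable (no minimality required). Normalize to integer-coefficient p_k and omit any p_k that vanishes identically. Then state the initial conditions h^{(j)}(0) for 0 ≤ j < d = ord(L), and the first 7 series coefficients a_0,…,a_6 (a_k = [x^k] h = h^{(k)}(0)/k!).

f: a_k = -1, -1, -4, -7, -19, -40, -97, …
g: a_k = 1, 2, -2, 4, -10, 28, -84, …
f·g: L₀ = L_f ⊗_s L_g, ord ≤ 1·1.
Differentiate: ansatz ord ≤ ord L₀ ⇒ L.
L = (8 + 126·x + 390·x^2 + 480·x^3 + 540·x^4) + (-3 - 17·x - 21·x^2 + 38·x^3 + 222·x^4 + 216·x^5)·Dx  (order 1).
h: a_k = -3, -8, -51, -76, -490, -426, -4403, …
ICs: h(0) = -3.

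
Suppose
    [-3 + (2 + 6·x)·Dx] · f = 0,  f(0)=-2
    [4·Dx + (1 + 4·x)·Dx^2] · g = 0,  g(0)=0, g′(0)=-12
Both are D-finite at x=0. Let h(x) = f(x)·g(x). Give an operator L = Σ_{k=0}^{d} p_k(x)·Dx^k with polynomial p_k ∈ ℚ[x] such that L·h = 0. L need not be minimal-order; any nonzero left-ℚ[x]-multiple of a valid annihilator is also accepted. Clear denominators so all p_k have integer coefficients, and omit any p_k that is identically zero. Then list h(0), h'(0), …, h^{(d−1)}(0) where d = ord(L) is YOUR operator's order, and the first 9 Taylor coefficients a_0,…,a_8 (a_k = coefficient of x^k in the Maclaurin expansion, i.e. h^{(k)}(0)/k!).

f: a_k = -2, -3, 9/4, -27/8, 405/64, -1701/128, 15309/512, -72171/1024, 2814669/16384, …
g: a_k = 0, -12, 24, -64, 192, -3072/5, 2048, -49152/7, 24576, …
h₀=f·g: eliminate ⇒ L₀, order ≤ 1·2.
L = (3 + 36·x) + (4 + 12·x)·Dx + (4 + 40·x + 132·x^2 + 144·x^3)·Dx^2  (order 2).
h: a_k = 0, 24, -12, 29, -195/2, 28149/80, -206953/160, 21442563/4480, -159276489/8960, …
ICs: h(0) = 0, h′(0) = 24.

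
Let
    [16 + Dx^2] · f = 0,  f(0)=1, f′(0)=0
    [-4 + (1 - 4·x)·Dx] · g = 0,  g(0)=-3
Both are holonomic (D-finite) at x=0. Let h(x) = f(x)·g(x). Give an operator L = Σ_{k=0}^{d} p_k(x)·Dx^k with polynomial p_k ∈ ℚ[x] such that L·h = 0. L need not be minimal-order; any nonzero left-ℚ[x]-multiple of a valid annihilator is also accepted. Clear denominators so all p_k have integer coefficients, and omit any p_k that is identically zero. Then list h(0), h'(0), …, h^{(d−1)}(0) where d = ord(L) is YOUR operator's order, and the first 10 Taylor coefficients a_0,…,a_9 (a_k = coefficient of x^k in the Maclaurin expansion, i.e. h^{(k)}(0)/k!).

f: a_k = 1, 0, -8, 0, 32/3, 0, -256/45, 0, 512/315, 0, …
g: a_k = -3, -12, -48, -192, -768, -3072, -12288, -49152, -196608, -786432, …
Sym-product of L_f,L_g gives L₀ (≤ ord 2).
L = (-16 + 64·x) + 8·Dx + (-1 + 4·x)·Dx^2  (order 2).
h: a_k = -3, -12, -24, -96, -416, -1664, -99584/15, -398336/15, -2230784/21, -8923136/21, …
ICs: h(0) = -3, h′(0) = -12.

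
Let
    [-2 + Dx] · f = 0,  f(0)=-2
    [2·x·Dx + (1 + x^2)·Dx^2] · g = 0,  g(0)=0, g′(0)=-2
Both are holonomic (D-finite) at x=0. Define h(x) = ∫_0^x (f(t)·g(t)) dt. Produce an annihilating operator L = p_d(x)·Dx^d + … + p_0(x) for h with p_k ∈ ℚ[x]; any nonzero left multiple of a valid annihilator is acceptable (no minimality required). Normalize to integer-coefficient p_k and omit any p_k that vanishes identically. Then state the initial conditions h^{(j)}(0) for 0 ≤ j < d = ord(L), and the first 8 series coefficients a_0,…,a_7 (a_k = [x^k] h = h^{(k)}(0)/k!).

L = (4 - 4·x + 4·x^2)·Dx + (-4 + 2·x - 4·x^2)·Dx^2 + (1 + x^2)·Dx^3  (order 3).
h: a_k = 0, 0, 2, 8/3, 5/3, 8/15, 2/15, 8/63, …
ICs: h(0) = 0, h′(0) = 0, h′′(0) = 4.

f: a_k = -2, -4, -4, -8/3, -4/3, -8/15, -8/45, -16/315, …
g: a_k = 0, -2, 0, 2/3, 0, -2/5, 0, 2/7, …
Product ⇒ symmetric product L₀, ord ≤ 2.
Integrate: L := L₀·Dx.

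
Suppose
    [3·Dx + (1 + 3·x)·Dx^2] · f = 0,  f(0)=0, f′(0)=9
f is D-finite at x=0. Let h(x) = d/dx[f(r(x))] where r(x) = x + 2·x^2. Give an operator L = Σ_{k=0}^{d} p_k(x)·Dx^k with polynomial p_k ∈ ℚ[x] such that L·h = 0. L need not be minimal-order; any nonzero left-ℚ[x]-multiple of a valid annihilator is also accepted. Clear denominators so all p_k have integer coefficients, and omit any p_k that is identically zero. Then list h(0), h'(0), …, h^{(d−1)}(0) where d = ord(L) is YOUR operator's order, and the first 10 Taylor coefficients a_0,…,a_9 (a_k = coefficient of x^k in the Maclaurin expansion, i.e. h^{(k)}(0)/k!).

f: a_k = 0, 9, -27/2, 27, -243/4, 729/5, -729/2, 6561/7, -19683/8, 6561, …
Substitute x→r, Dx→(1/r')Dx; clear ⇒ L₀.
Differentiate: ansatz ord ≤ ord L₀ ⇒ L.
L = (-1 + 12·x + 24·x^2) + (1 + 7·x + 18·x^2 + 24·x^3)·Dx  (order 1).
h: a_k = 9, 9, -81, 189, -81, -891, 3159, -4131, -6561, 44469, …
ICs: h(0) = 9.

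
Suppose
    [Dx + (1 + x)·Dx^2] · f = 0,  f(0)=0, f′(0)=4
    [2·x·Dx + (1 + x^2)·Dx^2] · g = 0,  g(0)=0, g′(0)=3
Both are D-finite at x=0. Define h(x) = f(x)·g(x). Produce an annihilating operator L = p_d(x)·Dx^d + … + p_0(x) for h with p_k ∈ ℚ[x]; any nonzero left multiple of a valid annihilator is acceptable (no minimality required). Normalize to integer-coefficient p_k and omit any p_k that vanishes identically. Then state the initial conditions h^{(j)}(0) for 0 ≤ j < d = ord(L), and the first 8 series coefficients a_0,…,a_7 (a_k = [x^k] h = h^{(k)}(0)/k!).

L = (24 + 44·x + 80·x^2 + 156·x^3 + 120·x^4 + 52·x^5 + 4·x^7)·Dx + (18 + 124·x + 308·x^2 + 484·x^3 + 544·x^4 + 372·x^5 + 140·x^6 + 12·x^7 + 14·x^8)·Dx^2 + (12 + 64·x + 192·x^2 + 312·x^3 + 360·x^4 + 312·x^5 + 192·x^6 + 72·x^7 + 12·x^8 + 8·x^9)·Dx^3 + (5 + 18·x + 37·x^2 + 56·x^3 + 66·x^4 + 60·x^5 + 42·x^6 + 24·x^7 + 9·x^8 + 2·x^9 + x^10)·Dx^4  (order 4).
h: a_k = 0, 0, 12, -6, 0, -1, 52/15, -11/5, …
ICs: h(0) = 0, h′(0) = 0, h′′(0) = 24, h′′′(0) = -36.

f: a_k = 0, 4, -2, 4/3, -1, 4/5, -2/3, 4/7, …
g: a_k = 0, 3, 0, -1, 0, 3/5, 0, -3/7, …
h₀=f·g: eliminate ⇒ L₀, order ≤ 2·2.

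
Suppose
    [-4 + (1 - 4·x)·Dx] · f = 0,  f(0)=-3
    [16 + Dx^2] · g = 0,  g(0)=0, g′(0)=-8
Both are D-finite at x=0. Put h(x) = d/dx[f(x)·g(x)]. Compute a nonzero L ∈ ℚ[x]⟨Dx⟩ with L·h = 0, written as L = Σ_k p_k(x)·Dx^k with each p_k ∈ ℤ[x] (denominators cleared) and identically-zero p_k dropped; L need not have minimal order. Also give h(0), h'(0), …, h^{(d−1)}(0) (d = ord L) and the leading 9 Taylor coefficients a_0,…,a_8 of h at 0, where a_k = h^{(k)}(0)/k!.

L = (-16 - 128·x + 256·x^2) + (-8 + 32·x)·Dx + (1 - 8·x + 16·x^2)·Dx^2  (order 2).
h: a_k = 24, 192, 960, 5120, 25856, 620544/5, 8685568/15, 277938176/105, 1250725888/105, …
ICs: h(0) = 24, h′(0) = 192.

f: a_k = -3, -12, -48, -192, -768, -3072, -12288, -49152, -196608, …
g: a_k = 0, -8, 0, 64/3, 0, -256/15, 0, 2048/315, 0, …
h₀=f·g: eliminate ⇒ L₀, order ≤ 1·2.
h₀' ⇒ L via d/dx closure of L₀.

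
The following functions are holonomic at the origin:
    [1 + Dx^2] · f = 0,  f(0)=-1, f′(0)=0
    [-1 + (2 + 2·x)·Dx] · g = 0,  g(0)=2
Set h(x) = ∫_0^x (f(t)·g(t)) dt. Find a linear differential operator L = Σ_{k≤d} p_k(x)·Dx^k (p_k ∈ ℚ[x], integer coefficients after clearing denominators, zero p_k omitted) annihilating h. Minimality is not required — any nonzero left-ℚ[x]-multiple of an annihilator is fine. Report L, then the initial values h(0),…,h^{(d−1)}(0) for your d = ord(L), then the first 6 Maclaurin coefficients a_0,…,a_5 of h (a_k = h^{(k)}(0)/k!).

f: a_k = -1, 0, 1/2, 0, -1/24, 0, …
g: a_k = 2, 1, -1/4, 1/8, -5/64, 7/128, …
Sym-product of L_f,L_g gives L₀ (≤ ord 2).
∫: right-multiply L₀ by Dx.
L = (7 + 8·x + 4·x^2)·Dx + (-4 - 4·x)·Dx^2 + (4 + 8·x + 4·x^2)·Dx^3  (order 3).
h: a_k = 0, -2, -1/2, 5/12, 3/32, -5/192, …
ICs: h(0) = 0, h′(0) = -2, h′′(0) = -1.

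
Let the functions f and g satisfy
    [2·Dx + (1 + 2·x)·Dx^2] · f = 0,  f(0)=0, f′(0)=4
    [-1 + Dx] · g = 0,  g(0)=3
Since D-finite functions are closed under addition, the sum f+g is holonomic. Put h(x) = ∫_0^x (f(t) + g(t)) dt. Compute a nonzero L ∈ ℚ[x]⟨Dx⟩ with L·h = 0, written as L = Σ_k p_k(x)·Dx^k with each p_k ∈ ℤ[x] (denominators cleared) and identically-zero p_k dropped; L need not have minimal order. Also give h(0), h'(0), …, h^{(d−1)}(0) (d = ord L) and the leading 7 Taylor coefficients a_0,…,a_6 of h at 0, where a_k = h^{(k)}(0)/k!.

f: a_k = 0, 4, -4, 16/3, -8, 64/5, -64/3, …
g: a_k = 3, 3, 3/2, 1/2, 1/8, 1/40, 1/240, …
h₀=f+g: left-lcm gives L₀, ord ≤ 3.
∫: right-multiply L₀ by Dx.
L = (-10 - 4·x)·Dx^2 + (7 - 4·x - 4·x^2)·Dx^3 + (3 + 8·x + 4·x^2)·Dx^4  (order 4).
h: a_k = 0, 3, 7/2, -5/6, 35/24, -63/40, 171/80, …
ICs: h(0) = 0, h′(0) = 3, h′′(0) = 7, h′′′(0) = -5.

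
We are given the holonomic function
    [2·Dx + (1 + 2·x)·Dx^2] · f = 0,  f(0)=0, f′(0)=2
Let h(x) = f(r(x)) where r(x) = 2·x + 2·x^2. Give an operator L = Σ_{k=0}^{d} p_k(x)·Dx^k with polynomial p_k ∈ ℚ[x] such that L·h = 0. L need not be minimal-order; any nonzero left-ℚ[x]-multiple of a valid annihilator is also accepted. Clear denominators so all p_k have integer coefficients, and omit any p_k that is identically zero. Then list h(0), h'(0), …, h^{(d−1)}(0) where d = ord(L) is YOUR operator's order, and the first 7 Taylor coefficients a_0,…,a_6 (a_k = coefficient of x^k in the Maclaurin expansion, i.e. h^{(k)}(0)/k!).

L = 2·Dx + (1 + 2·x)·Dx^2  (order 2).
h: a_k = 0, 4, -4, 16/3, -8, 64/5, -64/3, …
ICs: h(0) = 0, h′(0) = 4.

f: a_k = 0, 2, -2, 8/3, -4, 32/5, -32/3, …
h₀=f(r): pull back L_f along r ⇒ L₀.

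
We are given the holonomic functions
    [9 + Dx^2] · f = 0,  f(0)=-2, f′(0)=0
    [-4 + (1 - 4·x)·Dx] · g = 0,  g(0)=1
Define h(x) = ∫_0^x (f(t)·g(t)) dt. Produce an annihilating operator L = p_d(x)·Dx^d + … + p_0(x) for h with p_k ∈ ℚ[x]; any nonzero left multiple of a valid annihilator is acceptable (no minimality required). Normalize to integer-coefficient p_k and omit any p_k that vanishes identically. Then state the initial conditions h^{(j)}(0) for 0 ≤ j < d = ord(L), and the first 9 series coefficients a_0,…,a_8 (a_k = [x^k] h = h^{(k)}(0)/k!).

L = (-9 + 36·x)·Dx + 8·Dx^2 + (-1 + 4·x)·Dx^3  (order 3).
h: a_k = 0, -2, -4, -23/3, -23, -1499/20, -1499/6, -239759/280, -239759/80, …
ICs: h(0) = 0, h′(0) = -2, h′′(0) = -8.

f: a_k = -2, 0, 9, 0, -27/4, 0, 81/40, 0, -729/2240, …
g: a_k = 1, 4, 16, 64, 256, 1024, 4096, 16384, 65536, …
Sym-product of L_f,L_g gives L₀ (≤ ord 2).
Integrate: L := L₀·Dx.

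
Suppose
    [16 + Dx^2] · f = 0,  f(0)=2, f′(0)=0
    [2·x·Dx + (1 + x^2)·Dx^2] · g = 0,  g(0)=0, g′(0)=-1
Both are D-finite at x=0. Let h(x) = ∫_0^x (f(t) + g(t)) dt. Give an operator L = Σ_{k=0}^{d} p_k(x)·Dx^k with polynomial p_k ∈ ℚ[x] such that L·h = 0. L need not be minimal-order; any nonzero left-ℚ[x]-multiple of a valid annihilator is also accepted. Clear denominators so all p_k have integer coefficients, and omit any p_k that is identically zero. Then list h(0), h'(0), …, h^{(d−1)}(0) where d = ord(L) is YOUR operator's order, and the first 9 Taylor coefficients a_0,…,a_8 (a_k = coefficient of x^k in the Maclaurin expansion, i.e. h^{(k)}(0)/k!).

f: a_k = 2, 0, -16, 0, 64/3, 0, -512/45, 0, 1024/315, …
g: a_k = 0, -1, 0, 1/3, 0, -1/5, 0, 1/7, 0, …
h₀=f+g: left-lcm gives L₀, ord ≤ 4.
h=∫₀ˣh₀: take L = L₀·Dx.
L = (64·x + 704·x^3 + 256·x^5)·Dx^2 + (112 + 416·x^2 + 432·x^4 + 128·x^6)·Dx^3 + (4·x + 44·x^3 + 16·x^5)·Dx^4 + (7 + 26·x^2 + 27·x^4 + 8·x^6)·Dx^5  (order 5).
h: a_k = 0, 2, -1/2, -16/3, 1/12, 64/15, -1/30, -512/315, 1/56, …
ICs: h(0) = 0, h′(0) = 2, h′′(0) = -1, h′′′(0) = -32, h′′′′(0) = 2.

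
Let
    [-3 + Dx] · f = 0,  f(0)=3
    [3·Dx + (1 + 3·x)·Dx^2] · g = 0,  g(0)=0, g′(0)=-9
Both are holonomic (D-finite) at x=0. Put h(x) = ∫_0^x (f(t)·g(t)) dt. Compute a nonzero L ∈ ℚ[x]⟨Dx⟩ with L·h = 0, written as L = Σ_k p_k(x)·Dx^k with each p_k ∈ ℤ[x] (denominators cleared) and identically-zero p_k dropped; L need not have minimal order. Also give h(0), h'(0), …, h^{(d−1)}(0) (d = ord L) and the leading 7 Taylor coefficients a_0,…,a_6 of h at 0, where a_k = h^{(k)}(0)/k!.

L = 27·x·Dx + (-3 - 18·x)·Dx^2 + (1 + 3·x)·Dx^3  (order 3).
h: a_k = 0, 0, -27/2, -27/2, -81/4, 0, -2187/80, …
ICs: h(0) = 0, h′(0) = 0, h′′(0) = -27.

f: a_k = 3, 9, 27/2, 27/2, 81/8, 243/40, 243/80, …
g: a_k = 0, -9, 27/2, -27, 243/4, -729/5, 729/2, …
f·g: L₀ = L_f ⊗_s L_g, ord ≤ 1·2.
Integrate: L := L₀·Dx.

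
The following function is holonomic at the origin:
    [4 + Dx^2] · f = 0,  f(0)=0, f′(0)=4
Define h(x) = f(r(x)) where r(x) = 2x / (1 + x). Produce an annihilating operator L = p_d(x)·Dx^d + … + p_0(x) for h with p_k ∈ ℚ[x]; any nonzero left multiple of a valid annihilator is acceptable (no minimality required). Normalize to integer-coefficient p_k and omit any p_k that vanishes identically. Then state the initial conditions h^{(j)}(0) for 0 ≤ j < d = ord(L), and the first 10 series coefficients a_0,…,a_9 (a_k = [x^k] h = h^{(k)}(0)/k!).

f: a_k = 0, 4, 0, -8/3, 0, 8/15, 0, -16/315, 0, 8/2835, …
h₀=f(r): pull back L_f along r ⇒ L₀.
L = 16 + (2 + 6·x + 6·x^2 + 2·x^3)·Dx + (1 + 4·x + 6·x^2 + 4·x^3 + x^4)·Dx^2  (order 2).
h: a_k = 0, 8, -8, -40/3, 56, -1544/15, 120, -19688/315, -5032/45, 240824/567, …
ICs: h(0) = 0, h′(0) = 8.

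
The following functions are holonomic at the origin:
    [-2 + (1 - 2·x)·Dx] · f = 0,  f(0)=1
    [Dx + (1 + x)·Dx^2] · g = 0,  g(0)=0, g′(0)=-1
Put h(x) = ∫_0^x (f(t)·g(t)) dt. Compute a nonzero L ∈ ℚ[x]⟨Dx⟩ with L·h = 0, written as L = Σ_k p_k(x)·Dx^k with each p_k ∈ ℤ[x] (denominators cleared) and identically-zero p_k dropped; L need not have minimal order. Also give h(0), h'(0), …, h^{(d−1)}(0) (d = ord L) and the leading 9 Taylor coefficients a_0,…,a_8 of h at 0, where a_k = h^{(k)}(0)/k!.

f: a_k = 1, 2, 4, 8, 16, 32, 64, 128, 256, …
g: a_k = 0, -1, 1/2, -1/3, 1/4, -1/5, 1/6, -1/7, 1/8, …
h₀=f·g: eliminate ⇒ L₀, order ≤ 1·2.
h=∫₀ˣh₀: take L = L₀·Dx.
L = 2·Dx + (3 + 6·x)·Dx^2 + (-1 + x + 2·x^2)·Dx^3  (order 3).
h: a_k = 0, 0, -1/2, -1/2, -5/6, -77/60, -391/180, -37/10, -909/140, …
ICs: h(0) = 0, h′(0) = 0, h′′(0) = -1.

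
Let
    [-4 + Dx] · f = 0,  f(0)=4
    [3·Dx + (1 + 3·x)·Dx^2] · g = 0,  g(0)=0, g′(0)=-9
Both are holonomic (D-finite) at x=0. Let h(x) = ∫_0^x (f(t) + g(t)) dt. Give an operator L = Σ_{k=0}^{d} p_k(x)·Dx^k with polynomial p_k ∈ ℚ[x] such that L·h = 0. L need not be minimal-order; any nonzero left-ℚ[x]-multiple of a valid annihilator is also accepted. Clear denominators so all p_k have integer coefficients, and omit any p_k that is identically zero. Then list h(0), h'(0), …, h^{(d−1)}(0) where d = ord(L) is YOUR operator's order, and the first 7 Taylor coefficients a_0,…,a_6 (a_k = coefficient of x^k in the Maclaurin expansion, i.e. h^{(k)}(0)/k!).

L = (-120 - 144·x)·Dx^2 + (2 - 96·x - 144·x^2)·Dx^3 + (7 + 33·x + 36·x^2)·Dx^4  (order 4).
h: a_k = 0, 4, 7/2, 91/6, 47/12, 1241/60, -335/18, …
ICs: h(0) = 0, h′(0) = 4, h′′(0) = 7, h′′′(0) = 91.

f: a_k = 4, 16, 32, 128/3, 128/3, 512/15, 1024/45, …
g: a_k = 0, -9, 27/2, -27, 243/4, -729/5, 729/2, …
h₀=f+g: left-lcm gives L₀, ord ≤ 3.
∫: right-multiply L₀ by Dx.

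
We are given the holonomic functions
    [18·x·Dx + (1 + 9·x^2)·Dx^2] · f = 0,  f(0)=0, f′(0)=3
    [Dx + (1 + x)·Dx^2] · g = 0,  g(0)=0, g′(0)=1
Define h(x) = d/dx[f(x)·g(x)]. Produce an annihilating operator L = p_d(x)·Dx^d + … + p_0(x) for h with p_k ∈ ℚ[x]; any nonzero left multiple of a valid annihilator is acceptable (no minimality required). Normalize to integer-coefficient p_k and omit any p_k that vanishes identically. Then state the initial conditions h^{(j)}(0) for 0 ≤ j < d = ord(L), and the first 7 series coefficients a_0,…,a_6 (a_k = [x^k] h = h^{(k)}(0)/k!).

L = (1368 + 2700·x + 37584·x^2 + 95580·x^3 + 87480·x^4 + 37908·x^5 + 26244·x^7) + (1298 + 9180·x + 54612·x^2 + 194724·x^3 + 324000·x^4 + 271188·x^5 + 102060·x^6 + 78732·x^7 + 91854·x^8)·Dx + (76 + 2848·x + 12096·x^2 + 43992·x^3 + 117288·x^4 + 173016·x^5 + 139968·x^6 + 75816·x^7 + 78732·x^8 + 52488·x^9)·Dx^2 + (37 + 146·x + 901·x^2 + 2808·x^3 + 7362·x^4 + 15228·x^5 + 21546·x^6 + 17496·x^7 + 12393·x^8 + 13122·x^9 + 6561·x^10)·Dx^3  (order 3).
h: a_k = 0, 6, -9/2, -32, 75/4, 1386/5, -3157/20, …
ICs: h(0) = 0, h′(0) = 6, h′′(0) = -9.

f: a_k = 0, 3, 0, -9, 0, 243/5, 0, …
g: a_k = 0, 1, -1/2, 1/3, -1/4, 1/5, -1/6, …
Sym-product of L_f,L_g gives L₀ (≤ ord 4).
Derive L from L₀ (diff closure).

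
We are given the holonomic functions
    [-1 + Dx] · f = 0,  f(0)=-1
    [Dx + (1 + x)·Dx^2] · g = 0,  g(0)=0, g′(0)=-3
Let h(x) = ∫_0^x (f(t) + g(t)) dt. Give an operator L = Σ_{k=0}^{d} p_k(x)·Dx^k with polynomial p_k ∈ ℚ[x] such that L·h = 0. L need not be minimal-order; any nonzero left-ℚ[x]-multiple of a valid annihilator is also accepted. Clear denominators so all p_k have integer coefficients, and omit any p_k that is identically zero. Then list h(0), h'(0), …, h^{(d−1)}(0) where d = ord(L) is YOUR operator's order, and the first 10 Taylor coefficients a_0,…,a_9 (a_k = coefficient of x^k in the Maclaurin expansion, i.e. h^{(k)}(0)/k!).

f: a_k = -1, -1, -1/2, -1/6, -1/24, -1/120, -1/720, -1/5040, -1/40320, -1/362880, …
g: a_k = 0, -3, 3/2, -1, 3/4, -3/5, 1/2, -3/7, 3/8, -1/3, …
f+g: L₀ = lclm(L_f,L_g), ord ≤ 1+2.
h=∫₀ˣh₀: take L = L₀·Dx.
L = (-3 - x)·Dx^2 + (1 - 2·x - x^2)·Dx^3 + (2 + 3·x + x^2)·Dx^4  (order 4).
h: a_k = 0, -1, -2, 1/3, -7/24, 17/120, -73/720, 359/5040, -2161/40320, 15119/362880, …
ICs: h(0) = 0, h′(0) = -1, h′′(0) = -4, h′′′(0) = 2.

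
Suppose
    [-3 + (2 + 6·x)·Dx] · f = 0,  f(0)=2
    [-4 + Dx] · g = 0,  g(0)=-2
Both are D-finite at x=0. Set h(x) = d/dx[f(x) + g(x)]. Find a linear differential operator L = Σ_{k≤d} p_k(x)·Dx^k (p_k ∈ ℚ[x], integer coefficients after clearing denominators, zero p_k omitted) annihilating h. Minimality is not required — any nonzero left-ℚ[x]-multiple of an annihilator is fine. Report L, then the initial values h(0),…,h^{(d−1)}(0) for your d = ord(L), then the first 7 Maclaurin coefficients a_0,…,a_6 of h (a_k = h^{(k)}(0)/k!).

f: a_k = 2, 3, -9/4, 27/8, -405/64, 1701/128, -15309/512, …
g: a_k = -2, -8, -16, -64/3, -64/3, -256/15, -512/45, …
Sum ⇒ L₀ = lclm(L_f,L_g) in ℚ(x)⟨Dx⟩.
h=h₀': d/dx-closure on L₀ ⇒ L.
L = (-204 - 288·x) + (-37 - 384·x - 576·x^2)·Dx + (22 + 114·x + 144·x^2)·Dx^2  (order 2).
h: a_k = -5, -73/2, -431/8, -5311/48, -7253/384, -951049/3840, 20636713/46080, …
ICs: h(0) = -5, h′(0) = -73/2.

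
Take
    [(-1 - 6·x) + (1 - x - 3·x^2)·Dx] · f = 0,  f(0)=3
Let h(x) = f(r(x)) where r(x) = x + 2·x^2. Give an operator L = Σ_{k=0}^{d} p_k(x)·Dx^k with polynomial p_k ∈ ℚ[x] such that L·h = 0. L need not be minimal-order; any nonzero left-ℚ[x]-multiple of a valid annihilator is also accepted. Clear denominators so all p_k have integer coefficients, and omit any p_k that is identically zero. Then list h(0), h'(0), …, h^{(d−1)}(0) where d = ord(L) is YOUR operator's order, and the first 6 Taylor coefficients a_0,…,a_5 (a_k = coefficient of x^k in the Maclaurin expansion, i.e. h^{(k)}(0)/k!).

f: a_k = 3, 3, 12, 21, 57, 120, …
Substitute x→r, Dx→(1/r')Dx; clear ⇒ L₀.
L = (1 + 10·x + 36·x^2 + 48·x^3) + (-1 + x + 5·x^2 + 12·x^3 + 12·x^4)·Dx  (order 1).
h: a_k = 3, 3, 18, 69, 231, 828, …
ICs: h(0) = 3.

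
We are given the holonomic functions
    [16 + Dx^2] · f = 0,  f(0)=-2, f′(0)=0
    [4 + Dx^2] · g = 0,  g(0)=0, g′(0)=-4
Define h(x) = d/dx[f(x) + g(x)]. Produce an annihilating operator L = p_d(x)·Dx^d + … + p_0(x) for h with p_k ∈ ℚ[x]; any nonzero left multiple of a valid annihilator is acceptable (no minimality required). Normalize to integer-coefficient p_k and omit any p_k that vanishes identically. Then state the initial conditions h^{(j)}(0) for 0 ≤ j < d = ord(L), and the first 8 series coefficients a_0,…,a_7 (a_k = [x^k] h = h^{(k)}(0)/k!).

f: a_k = -2, 0, 16, 0, -64/3, 0, 512/45, 0, …
g: a_k = 0, -4, 0, 8/3, 0, -8/15, 0, 16/315, …
L₀ := lclm(L_f,L_g); ord L₀ ≤ 2+2.
Derive L from L₀ (diff closure).
L = 64 + 20·Dx^2 + Dx^4  (order 4).
h: a_k = -4, 32, 8, -256/3, -8/3, 1024/15, 16/45, -8192/315, …
ICs: h(0) = -4, h′(0) = 32, h′′(0) = 16, h′′′(0) = -512.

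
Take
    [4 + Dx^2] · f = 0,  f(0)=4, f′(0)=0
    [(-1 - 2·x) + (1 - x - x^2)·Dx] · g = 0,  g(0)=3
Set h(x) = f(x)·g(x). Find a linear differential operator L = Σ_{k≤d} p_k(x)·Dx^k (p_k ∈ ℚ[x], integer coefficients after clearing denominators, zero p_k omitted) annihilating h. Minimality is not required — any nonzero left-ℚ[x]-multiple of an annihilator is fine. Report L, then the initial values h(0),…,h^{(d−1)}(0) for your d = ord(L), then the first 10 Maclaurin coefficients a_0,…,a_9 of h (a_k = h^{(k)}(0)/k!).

f: a_k = 4, 0, -8, 0, 8/3, 0, -16/45, 0, 8/315, 0, …
g: a_k = 3, 3, 6, 9, 15, 24, 39, 63, 102, 165, …
f·g: L₀ = L_f ⊗_s L_g, ord ≤ 2·1.
L = (-2 + 4·x + 4·x^2) + (2 + 4·x)·Dx + (-1 + x + x^2)·Dx^2  (order 2).
h: a_k = 12, 12, 0, 12, 20, 32, 764/15, 1244/15, 4688/35, 22772/105, …
ICs: h(0) = 12, h′(0) = 12.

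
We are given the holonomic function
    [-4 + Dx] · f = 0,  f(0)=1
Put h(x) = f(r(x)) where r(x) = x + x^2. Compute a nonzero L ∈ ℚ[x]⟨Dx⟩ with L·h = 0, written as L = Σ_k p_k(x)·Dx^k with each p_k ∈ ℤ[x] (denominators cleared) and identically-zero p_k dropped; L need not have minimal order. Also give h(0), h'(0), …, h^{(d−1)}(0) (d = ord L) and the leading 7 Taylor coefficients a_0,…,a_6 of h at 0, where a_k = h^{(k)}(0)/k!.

f: a_k = 1, 4, 8, 32/3, 32/3, 128/15, 256/45, …
f∘r: x↦r, Dx↦Dx/r' in L_f ⇒ L₀.
L = (-4 - 8·x) + Dx  (order 1).
h: a_k = 1, 4, 12, 80/3, 152/3, 416/5, 5536/45, …
ICs: h(0) = 1.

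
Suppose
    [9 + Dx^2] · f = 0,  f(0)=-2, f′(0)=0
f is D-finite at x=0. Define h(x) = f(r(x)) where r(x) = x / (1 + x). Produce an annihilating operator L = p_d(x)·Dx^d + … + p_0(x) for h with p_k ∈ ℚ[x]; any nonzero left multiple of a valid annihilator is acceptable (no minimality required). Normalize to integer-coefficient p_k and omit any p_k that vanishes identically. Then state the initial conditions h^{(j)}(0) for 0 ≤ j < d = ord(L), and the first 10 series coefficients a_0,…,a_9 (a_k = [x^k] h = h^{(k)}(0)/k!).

L = 9 + (2 + 6·x + 6·x^2 + 2·x^3)·Dx + (1 + 4·x + 6·x^2 + 4·x^3 + x^4)·Dx^2  (order 2).
h: a_k = -2, 0, 9, -18, 81/4, -9, -819/40, 1377/20, -293553/2240, 54657/280, …
ICs: h(0) = -2, h′(0) = 0.

f: a_k = -2, 0, 9, 0, -27/4, 0, 81/40, 0, -729/2240, 0, …
Substitute x→r, Dx→(1/r')Dx; clear ⇒ L₀.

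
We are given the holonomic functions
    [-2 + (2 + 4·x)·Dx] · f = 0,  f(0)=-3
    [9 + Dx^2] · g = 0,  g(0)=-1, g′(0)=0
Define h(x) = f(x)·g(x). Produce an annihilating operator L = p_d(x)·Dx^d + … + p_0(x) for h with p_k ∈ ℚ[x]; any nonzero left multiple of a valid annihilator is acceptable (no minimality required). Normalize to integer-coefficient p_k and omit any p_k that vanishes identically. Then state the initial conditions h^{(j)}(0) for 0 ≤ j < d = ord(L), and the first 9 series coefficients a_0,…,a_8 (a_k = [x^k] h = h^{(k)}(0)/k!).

L = (12 + 36·x + 36·x^2) + (-2 - 4·x)·Dx + (1 + 4·x + 4·x^2)·Dx^2  (order 2).
h: a_k = 3, 3, -15, -12, 15, 6, -18/5, -18/5, 117/35, …
ICs: h(0) = 3, h′(0) = 3.

f: a_k = -3, -3, 3/2, -3/2, 15/8, -21/8, 63/16, -99/16, 1287/128, …
g: a_k = -1, 0, 9/2, 0, -27/8, 0, 81/80, 0, -729/4480, …
L₀ := L_f ⊗_s L_g (sym. prod.), ord ≤ 2.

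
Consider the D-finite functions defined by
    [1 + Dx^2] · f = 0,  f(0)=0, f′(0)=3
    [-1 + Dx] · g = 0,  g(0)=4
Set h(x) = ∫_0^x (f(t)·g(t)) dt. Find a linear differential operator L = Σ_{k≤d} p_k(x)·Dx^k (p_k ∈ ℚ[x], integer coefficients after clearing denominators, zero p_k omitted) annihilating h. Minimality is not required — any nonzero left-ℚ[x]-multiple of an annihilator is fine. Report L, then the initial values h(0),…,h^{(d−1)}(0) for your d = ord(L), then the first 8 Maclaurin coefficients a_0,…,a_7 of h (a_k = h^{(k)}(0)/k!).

L = 2·Dx - 2·Dx^2 + Dx^3  (order 3).
h: a_k = 0, 0, 6, 4, 1, 0, -1/15, -2/105, …
ICs: h(0) = 0, h′(0) = 0, h′′(0) = 12.

f: a_k = 0, 3, 0, -1/2, 0, 1/40, 0, -1/1680, …
g: a_k = 4, 4, 2, 2/3, 1/6, 1/30, 1/180, 1/1260, …
f·g: L₀ = L_f ⊗_s L_g, ord ≤ 2·1.
h=∫h₀ ⇒ L = L₀·Dx.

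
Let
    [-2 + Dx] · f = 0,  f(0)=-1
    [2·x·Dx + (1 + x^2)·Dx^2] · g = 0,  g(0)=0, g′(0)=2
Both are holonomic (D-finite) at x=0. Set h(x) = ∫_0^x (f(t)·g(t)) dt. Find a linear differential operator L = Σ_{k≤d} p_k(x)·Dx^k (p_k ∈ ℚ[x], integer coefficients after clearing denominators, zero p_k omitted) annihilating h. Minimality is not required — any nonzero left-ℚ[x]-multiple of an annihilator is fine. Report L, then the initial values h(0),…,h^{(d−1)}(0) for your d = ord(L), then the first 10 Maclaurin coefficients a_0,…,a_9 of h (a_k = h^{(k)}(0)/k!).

L = (4 - 4·x + 4·x^2)·Dx + (-4 + 2·x - 4·x^2)·Dx^2 + (1 + x^2)·Dx^3  (order 3).
h: a_k = 0, 0, -1, -4/3, -5/6, -4/15, -1/15, -4/63, -13/420, 52/2835, …
ICs: h(0) = 0, h′(0) = 0, h′′(0) = -2.

f: a_k = -1, -2, -2, -4/3, -2/3, -4/15, -4/45, -8/315, -2/315, -4/2835, …
g: a_k = 0, 2, 0, -2/3, 0, 2/5, 0, -2/7, 0, 2/9, …
L₀ := L_f ⊗_s L_g (sym. prod.), ord ≤ 2.
Integrate: L := L₀·Dx.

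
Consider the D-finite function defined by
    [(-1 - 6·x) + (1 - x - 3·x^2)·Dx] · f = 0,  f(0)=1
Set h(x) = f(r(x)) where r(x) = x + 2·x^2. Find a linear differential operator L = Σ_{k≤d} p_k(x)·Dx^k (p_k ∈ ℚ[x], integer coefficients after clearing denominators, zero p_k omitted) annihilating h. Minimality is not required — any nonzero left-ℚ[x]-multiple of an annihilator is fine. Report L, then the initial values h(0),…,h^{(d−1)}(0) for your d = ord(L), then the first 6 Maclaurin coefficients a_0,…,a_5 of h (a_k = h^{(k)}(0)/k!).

L = (1 + 10·x + 36·x^2 + 48·x^3) + (-1 + x + 5·x^2 + 12·x^3 + 12·x^4)·Dx  (order 1).
h: a_k = 1, 1, 6, 23, 77, 276, …
ICs: h(0) = 1.

f: a_k = 1, 1, 4, 7, 19, 40, …
h₀=f(r): pull back L_f along r ⇒ L₀.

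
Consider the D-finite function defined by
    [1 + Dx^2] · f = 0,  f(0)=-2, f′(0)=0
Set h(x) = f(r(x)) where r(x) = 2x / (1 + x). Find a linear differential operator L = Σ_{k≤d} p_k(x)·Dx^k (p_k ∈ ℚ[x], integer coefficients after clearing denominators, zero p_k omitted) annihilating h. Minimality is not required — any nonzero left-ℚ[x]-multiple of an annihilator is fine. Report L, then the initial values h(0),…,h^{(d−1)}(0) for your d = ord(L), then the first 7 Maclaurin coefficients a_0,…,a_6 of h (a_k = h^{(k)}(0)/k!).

L = 4 + (2 + 6·x + 6·x^2 + 2·x^3)·Dx + (1 + 4·x + 6·x^2 + 4·x^3 + x^4)·Dx^2  (order 2).
h: a_k = -2, 0, 4, -8, 32/3, -32/3, 308/45, …
ICs: h(0) = -2, h′(0) = 0.

f: a_k = -2, 0, 1, 0, -1/12, 0, 1/360, …
Change of var in L_f (x↦r) gives L₀.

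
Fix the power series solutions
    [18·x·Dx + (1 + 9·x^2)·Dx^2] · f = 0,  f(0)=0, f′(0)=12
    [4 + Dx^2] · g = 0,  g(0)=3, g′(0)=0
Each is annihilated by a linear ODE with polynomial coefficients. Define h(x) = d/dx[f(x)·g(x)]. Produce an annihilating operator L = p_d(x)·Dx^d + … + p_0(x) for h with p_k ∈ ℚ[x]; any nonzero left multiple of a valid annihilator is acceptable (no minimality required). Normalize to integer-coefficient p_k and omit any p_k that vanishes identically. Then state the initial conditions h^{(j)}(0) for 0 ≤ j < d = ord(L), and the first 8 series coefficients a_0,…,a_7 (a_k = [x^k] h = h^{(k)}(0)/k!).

f: a_k = 0, 12, 0, -36, 0, 972/5, 0, -8748/7, …
g: a_k = 3, 0, -6, 0, 2, 0, -4/15, 0, …
f·g: L₀ = L_f ⊗_s L_g, ord ≤ 2·2.
Derive L from L₀ (diff closure).
L = (52480 + 1115424·x^2 + 18751824·x^4 + 15209856·x^6 + 3464208·x^8 - 11337408·x^10 + 34012224·x^12) + (31032·x + 1320624·x^3 + 10701720·x^5 + 13646880·x^7 + 18895680·x^9 + 34012224·x^11)·Dx + (13640 + 300780·x^2 + 4978584·x^4 + 5269212·x^6 + 3621672·x^8 + 2834352·x^10 + 17006112·x^12)·Dx^2 + (7758·x + 330156·x^3 + 2675430·x^5 + 3411720·x^7 + 4723920·x^9 + 8503056·x^11)·Dx^3 + (130 + 5481·x^2 + 72657·x^4 + 366687·x^6 + 688905·x^8 + 1417176·x^10 + 2125764·x^12)·Dx^4  (order 4).
h: a_k = 36, 0, -540, 0, 4116, 0, -174676/5, 0, …
ICs: h(0) = 36, h′(0) = 0, h′′(0) = -1080, h′′′(0) = 0.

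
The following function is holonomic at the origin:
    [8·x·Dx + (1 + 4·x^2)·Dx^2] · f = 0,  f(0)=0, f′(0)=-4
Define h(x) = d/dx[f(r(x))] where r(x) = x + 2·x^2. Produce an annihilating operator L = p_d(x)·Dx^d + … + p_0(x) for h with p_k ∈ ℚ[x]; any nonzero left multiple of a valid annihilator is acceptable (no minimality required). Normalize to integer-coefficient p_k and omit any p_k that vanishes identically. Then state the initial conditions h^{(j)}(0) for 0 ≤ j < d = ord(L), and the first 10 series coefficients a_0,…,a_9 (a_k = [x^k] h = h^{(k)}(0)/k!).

f: a_k = 0, -4, 0, 16/3, 0, -64/5, 0, 256/7, 0, -1024/9, …
Change of var in L_f (x↦r) gives L₀.
h=h₀': d/dx-closure on L₀ ⇒ L.
L = (-4 + 8·x + 64·x^2 + 192·x^3 + 192·x^4) + (1 + 4·x + 4·x^2 + 32·x^3 + 80·x^4 + 64·x^5)·Dx  (order 1).
h: a_k = -4, -16, 16, 128, 256, -512, -3328, -4096, 17408, 77824, …
ICs: h(0) = -4.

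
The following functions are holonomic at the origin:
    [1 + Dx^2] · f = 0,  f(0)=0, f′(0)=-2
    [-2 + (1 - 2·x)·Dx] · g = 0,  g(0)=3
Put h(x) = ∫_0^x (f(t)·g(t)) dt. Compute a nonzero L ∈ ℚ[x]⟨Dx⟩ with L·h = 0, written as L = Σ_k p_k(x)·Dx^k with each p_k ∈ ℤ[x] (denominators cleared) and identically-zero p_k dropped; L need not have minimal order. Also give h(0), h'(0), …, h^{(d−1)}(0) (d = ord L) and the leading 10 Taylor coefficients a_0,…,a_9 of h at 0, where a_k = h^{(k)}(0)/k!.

f: a_k = 0, -2, 0, 1/3, 0, -1/60, 0, 1/2520, 0, -1/181440, …
g: a_k = 3, 6, 12, 24, 48, 96, 192, 384, 768, 1536, …
Sym-product of L_f,L_g gives L₀ (≤ ord 2).
Integrate: L := L₀·Dx.
L = (-1 + 2·x)·Dx + 4·Dx^2 + (-1 + 2·x)·Dx^3  (order 3).
h: a_k = 0, 0, -3, -4, -23/4, -46/5, -1841/120, -263/10, -309287/6720, -309287/3780, …
ICs: h(0) = 0, h′(0) = 0, h′′(0) = -6.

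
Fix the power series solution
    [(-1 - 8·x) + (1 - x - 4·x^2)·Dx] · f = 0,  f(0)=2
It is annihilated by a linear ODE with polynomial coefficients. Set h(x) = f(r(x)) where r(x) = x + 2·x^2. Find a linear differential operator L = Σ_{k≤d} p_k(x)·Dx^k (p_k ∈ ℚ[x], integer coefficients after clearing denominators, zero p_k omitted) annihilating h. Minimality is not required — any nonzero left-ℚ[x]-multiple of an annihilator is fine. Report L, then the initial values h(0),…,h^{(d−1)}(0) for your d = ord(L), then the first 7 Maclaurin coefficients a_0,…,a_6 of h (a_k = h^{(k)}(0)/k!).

f: a_k = 2, 2, 10, 18, 58, 130, 362, …
h₀=f(r): pull back L_f along r ⇒ L₀.
L = (1 + 12·x + 48·x^2 + 64·x^3) + (-1 + x + 6·x^2 + 16·x^3 + 16·x^4)·Dx  (order 1).
h: a_k = 2, 2, 14, 58, 206, 810, 3198, …
ICs: h(0) = 2.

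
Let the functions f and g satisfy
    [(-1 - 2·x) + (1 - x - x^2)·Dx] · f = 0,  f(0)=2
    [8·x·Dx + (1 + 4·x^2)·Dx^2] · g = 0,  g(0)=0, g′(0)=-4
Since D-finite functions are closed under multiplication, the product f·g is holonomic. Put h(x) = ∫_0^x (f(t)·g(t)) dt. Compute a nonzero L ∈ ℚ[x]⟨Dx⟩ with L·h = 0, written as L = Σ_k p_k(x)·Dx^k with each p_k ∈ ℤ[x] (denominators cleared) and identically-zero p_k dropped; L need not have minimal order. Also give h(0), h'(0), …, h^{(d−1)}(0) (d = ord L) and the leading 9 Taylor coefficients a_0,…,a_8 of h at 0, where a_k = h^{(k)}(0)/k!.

f: a_k = 2, 2, 4, 6, 10, 16, 26, 42, 68, …
g: a_k = 0, -4, 0, 16/3, 0, -64/5, 0, 256/7, 0, …
L₀ := L_f ⊗_s L_g (sym. prod.), ord ≤ 2.
Integrate: L := L₀·Dx.
L = (2 + 8·x + 24·x^2)·Dx + (2 - 4·x + 16·x^2 + 24·x^3)·Dx^2 + (-1 + x - 3·x^2 + 4·x^3 + 4·x^4)·Dx^3  (order 3).
h: a_k = 0, 0, -4, -8/3, -4/3, -8/3, -332/45, -288/35, -377/105, …
ICs: h(0) = 0, h′(0) = 0, h′′(0) = -8.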